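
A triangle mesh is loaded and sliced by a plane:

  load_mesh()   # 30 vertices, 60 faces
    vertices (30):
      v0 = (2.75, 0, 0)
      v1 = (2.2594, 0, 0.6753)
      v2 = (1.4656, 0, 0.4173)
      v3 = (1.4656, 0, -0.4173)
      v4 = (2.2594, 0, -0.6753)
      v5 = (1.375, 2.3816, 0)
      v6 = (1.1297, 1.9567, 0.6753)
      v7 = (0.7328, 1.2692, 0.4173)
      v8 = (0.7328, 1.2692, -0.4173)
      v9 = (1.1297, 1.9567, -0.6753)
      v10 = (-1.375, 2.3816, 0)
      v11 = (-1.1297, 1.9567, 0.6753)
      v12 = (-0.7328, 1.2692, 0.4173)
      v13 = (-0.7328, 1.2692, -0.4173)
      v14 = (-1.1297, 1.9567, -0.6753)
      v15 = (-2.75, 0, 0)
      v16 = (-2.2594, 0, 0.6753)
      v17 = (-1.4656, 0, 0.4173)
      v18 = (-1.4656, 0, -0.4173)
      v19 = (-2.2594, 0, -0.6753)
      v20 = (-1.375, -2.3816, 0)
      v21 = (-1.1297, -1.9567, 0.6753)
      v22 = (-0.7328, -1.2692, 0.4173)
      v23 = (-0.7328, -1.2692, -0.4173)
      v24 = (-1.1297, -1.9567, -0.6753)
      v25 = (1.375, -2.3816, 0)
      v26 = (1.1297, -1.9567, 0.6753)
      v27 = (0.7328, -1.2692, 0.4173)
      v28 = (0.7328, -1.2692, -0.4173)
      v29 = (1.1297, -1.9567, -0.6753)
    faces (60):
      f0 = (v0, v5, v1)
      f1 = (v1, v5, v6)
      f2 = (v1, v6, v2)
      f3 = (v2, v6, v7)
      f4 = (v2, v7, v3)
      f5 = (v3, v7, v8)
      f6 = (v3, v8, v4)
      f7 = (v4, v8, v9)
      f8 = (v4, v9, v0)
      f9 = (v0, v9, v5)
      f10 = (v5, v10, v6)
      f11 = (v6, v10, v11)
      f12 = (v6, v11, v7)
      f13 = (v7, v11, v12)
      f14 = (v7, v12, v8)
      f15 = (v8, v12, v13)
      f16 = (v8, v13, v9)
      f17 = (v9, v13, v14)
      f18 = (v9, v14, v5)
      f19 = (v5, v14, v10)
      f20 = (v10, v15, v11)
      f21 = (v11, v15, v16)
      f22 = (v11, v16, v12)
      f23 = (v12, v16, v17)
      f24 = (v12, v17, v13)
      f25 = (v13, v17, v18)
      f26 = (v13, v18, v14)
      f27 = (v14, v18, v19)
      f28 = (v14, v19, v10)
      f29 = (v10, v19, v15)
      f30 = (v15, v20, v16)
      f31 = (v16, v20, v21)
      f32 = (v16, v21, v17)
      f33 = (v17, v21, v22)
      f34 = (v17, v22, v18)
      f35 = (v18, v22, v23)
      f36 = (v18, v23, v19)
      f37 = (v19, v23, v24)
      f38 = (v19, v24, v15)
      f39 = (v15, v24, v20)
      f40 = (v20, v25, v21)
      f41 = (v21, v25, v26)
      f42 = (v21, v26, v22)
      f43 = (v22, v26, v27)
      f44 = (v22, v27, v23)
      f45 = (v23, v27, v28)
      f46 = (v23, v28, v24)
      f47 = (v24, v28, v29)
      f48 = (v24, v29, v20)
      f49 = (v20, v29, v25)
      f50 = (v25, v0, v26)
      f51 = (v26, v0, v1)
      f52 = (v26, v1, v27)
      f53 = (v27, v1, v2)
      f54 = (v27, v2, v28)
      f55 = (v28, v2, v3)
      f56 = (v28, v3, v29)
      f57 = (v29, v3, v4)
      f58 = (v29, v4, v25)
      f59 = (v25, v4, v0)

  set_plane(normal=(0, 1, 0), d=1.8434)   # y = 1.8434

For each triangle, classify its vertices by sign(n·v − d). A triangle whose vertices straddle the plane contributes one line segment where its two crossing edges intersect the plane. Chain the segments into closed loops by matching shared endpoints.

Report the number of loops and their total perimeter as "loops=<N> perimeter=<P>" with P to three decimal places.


Straddling triangles (18 of 60):
  (v0,v5,v1) [-+-] → (1.68573, 1.8434, 0)–(1.57486, 1.8434, 0.152606)  len=0.1886
  (v1,v5,v6) [-++] → (1.57486, 1.8434, 0.152606)–(1.19511, 1.8434, 0.6753)  len=0.6461
  (v1,v6,v2) [-+-] → (1.19511, 1.8434, 0.6753)–(1.14915, 1.8434, 0.660361)  len=0.0483
  (v2,v6,v7) [-+-] → (1.14915, 1.8434, 0.660361)–(1.06429, 1.8434, 0.632782)  len=0.0892
  (v4,v8,v9) [--+] → (1.06429, 1.8434, -0.632782)–(1.19511, 1.8434, -0.6753)  len=0.1376
  (v4,v9,v0) [-+-] → (1.19511, 1.8434, -0.6753)–(1.22352, 1.8434, -0.636198)  len=0.0483
  (v0,v9,v5) [-++] → (1.22352, 1.8434, -0.636198)–(1.68573, 1.8434, 0)  len=0.7864
  (v6,v11,v7) [++-] → (-0.82276, 1.8434, 0.632782)–(1.06429, 1.8434, 0.632782)  len=1.8871
  (v7,v11,v12) [-+-] → (-0.82276, 1.8434, 0.632782)–(-1.06429, 1.8434, 0.632782)  len=0.2415
  (v8,v13,v9) [--+] → (0.82276, 1.8434, -0.632782)–(1.06429, 1.8434, -0.632782)  len=0.2415
  (v9,v13,v14) [+-+] → (0.82276, 1.8434, -0.632782)–(-1.06429, 1.8434, -0.632782)  len=1.8871
  (v10,v15,v11) [+-+] → (-1.68573, 1.8434, 0)–(-1.22352, 1.8434, 0.636198)  len=0.7864
  (v11,v15,v16) [+--] → (-1.22352, 1.8434, 0.636198)–(-1.19511, 1.8434, 0.6753)  len=0.0483
  (v11,v16,v12) [+--] → (-1.19511, 1.8434, 0.6753)–(-1.06429, 1.8434, 0.632782)  len=0.1376
  (v13,v18,v14) [--+] → (-1.14915, 1.8434, -0.660361)–(-1.06429, 1.8434, -0.632782)  len=0.0892
  (v14,v18,v19) [+--] → (-1.14915, 1.8434, -0.660361)–(-1.19511, 1.8434, -0.6753)  len=0.0483
  (v14,v19,v10) [+-+] → (-1.19511, 1.8434, -0.6753)–(-1.57486, 1.8434, -0.152606)  len=0.6461
  (v10,v19,v15) [+--] → (-1.57486, 1.8434, -0.152606)–(-1.68573, 1.8434, 0)  len=0.1886

Chained into 1 loop(s):
  loop 1: 18 segments, perimeter = 8.1462
Total perimeter = 8.146

loops=1 perimeter=8.146


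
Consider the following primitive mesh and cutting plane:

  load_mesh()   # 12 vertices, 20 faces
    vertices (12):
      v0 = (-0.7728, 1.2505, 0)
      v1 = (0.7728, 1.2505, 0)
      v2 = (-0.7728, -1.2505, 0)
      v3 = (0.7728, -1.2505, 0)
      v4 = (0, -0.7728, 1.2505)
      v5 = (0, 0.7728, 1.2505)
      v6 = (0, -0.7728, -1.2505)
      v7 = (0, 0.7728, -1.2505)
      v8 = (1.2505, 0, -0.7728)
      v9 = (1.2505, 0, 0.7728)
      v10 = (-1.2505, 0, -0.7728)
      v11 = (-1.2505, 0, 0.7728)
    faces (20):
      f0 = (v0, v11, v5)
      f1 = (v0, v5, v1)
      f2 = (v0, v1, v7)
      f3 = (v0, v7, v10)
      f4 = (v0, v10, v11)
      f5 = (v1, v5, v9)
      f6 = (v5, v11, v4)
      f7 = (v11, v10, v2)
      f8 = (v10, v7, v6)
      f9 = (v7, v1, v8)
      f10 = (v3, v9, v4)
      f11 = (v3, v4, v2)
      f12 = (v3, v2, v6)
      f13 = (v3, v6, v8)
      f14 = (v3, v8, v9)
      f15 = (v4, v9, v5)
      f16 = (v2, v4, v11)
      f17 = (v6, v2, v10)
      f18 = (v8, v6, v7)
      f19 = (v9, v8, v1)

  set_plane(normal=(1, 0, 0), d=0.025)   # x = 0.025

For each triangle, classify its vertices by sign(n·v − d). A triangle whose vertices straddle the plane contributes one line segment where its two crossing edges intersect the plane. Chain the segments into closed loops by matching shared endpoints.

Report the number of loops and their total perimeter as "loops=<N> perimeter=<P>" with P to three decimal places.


Straddling triangles (10 of 20):
  (v0,v5,v1) [--+] → (0.025, 0.788254, 1.21005)–(0.025, 1.2505, 0)  len=1.2953
  (v0,v1,v7) [-+-] → (0.025, 1.2505, 0)–(0.025, 0.788254, -1.21005)  len=1.2953
  (v1,v5,v9) [+-+] → (0.025, 0.788254, 1.21005)–(0.025, 0.75735, 1.24095)  len=0.0437
  (v7,v1,v8) [-++] → (0.025, 0.788254, -1.21005)–(0.025, 0.75735, -1.24095)  len=0.0437
  (v3,v9,v4) [++-] → (0.025, -0.75735, 1.24095)–(0.025, -0.788254, 1.21005)  len=0.0437
  (v3,v4,v2) [+--] → (0.025, -0.788254, 1.21005)–(0.025, -1.2505, 0)  len=1.2953
  (v3,v2,v6) [+--] → (0.025, -1.2505, 0)–(0.025, -0.788254, -1.21005)  len=1.2953
  (v3,v6,v8) [+-+] → (0.025, -0.788254, -1.21005)–(0.025, -0.75735, -1.24095)  len=0.0437
  (v4,v9,v5) [-+-] → (0.025, -0.75735, 1.24095)–(0.025, 0.75735, 1.24095)  len=1.5147
  (v8,v6,v7) [+--] → (0.025, -0.75735, -1.24095)–(0.025, 0.75735, -1.24095)  len=1.5147

Chained into 1 loop(s):
  loop 1: 10 segments, perimeter = 8.3855
Total perimeter = 8.386

loops=1 perimeter=8.386


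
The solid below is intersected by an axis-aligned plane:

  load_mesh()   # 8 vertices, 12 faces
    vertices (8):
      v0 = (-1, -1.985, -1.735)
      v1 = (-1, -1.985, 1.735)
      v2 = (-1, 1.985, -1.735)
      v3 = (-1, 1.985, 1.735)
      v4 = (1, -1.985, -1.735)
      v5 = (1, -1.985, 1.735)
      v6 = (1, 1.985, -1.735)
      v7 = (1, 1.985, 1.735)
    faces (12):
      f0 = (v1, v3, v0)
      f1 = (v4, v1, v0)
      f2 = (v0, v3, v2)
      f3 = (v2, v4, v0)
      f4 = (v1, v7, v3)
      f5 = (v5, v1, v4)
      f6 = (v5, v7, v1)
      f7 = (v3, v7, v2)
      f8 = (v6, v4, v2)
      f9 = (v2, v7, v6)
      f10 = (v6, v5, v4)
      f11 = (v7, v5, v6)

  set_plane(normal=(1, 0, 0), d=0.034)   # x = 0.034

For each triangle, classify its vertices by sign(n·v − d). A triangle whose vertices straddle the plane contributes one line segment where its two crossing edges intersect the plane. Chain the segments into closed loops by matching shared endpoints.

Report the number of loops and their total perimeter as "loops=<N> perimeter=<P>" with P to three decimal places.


Straddling triangles (8 of 12):
  (v4,v1,v0) [+--] → (0.034, -1.985, -0.05899)–(0.034, -1.985, -1.735)  len=1.6760
  (v2,v4,v0) [-+-] → (0.034, -0.06749, -1.735)–(0.034, -1.985, -1.735)  len=1.9175
  (v1,v7,v3) [-+-] → (0.034, 0.06749, 1.735)–(0.034, 1.985, 1.735)  len=1.9175
  (v5,v1,v4) [+-+] → (0.034, -1.985, 1.735)–(0.034, -1.985, -0.05899)  len=1.7940
  (v5,v7,v1) [++-] → (0.034, 0.06749, 1.735)–(0.034, -1.985, 1.735)  len=2.0525
  (v3,v7,v2) [-+-] → (0.034, 1.985, 1.735)–(0.034, 1.985, 0.05899)  len=1.6760
  (v6,v4,v2) [++-] → (0.034, -0.06749, -1.735)–(0.034, 1.985, -1.735)  len=2.0525
  (v2,v7,v6) [-++] → (0.034, 1.985, 0.05899)–(0.034, 1.985, -1.735)  len=1.7940

Chained into 1 loop(s):
  loop 1: 8 segments, perimeter = 14.8800
Total perimeter = 14.880

loops=1 perimeter=14.880


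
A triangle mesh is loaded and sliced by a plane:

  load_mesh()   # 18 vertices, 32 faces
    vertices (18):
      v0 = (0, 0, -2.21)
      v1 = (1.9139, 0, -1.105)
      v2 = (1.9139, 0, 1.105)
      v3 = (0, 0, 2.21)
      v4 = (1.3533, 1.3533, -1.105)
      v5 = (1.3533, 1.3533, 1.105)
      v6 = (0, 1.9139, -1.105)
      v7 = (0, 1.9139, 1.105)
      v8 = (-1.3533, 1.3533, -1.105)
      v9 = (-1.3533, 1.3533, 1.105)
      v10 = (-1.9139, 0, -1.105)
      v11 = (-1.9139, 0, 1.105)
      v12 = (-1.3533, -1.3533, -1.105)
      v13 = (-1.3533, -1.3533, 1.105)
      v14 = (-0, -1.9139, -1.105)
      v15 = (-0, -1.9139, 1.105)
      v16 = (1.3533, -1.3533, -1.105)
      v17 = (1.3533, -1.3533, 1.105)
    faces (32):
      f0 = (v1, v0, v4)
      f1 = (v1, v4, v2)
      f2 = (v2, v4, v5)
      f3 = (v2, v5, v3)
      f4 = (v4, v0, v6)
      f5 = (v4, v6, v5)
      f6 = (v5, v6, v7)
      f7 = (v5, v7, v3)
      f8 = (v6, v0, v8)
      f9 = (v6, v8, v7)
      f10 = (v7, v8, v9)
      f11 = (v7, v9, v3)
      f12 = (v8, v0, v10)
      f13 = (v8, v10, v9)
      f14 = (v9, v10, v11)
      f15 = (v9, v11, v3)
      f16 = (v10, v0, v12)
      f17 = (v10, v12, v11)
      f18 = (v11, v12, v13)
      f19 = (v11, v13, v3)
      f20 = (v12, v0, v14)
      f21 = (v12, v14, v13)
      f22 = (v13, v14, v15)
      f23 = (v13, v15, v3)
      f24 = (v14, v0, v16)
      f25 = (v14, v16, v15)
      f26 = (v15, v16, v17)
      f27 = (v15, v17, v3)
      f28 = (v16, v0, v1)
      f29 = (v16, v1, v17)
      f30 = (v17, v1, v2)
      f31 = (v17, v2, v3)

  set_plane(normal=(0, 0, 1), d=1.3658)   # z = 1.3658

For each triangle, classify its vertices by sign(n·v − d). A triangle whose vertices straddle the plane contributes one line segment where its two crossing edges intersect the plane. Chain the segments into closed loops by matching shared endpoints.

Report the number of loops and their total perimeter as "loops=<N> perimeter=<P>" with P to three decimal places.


loops=1 perimeter=8.953

Straddling triangles (8 of 32):
  (v2,v5,v3) [--+] → (1.0339, 1.0339, 1.3658)–(1.46218, 0, 1.3658)  len=1.1191
  (v5,v7,v3) [--+] → (0, 1.46218, 1.3658)–(1.0339, 1.0339, 1.3658)  len=1.1191
  (v7,v9,v3) [--+] → (-1.0339, 1.0339, 1.3658)–(0, 1.46218, 1.3658)  len=1.1191
  (v9,v11,v3) [--+] → (-1.46218, 0, 1.3658)–(-1.0339, 1.0339, 1.3658)  len=1.1191
  (v11,v13,v3) [--+] → (-1.0339, -1.0339, 1.3658)–(-1.46218, 0, 1.3658)  len=1.1191
  (v13,v15,v3) [--+] → (0, -1.46218, 1.3658)–(-1.0339, -1.0339, 1.3658)  len=1.1191
  (v15,v17,v3) [--+] → (1.0339, -1.0339, 1.3658)–(0, -1.46218, 1.3658)  len=1.1191
  (v17,v2,v3) [--+] → (1.46218, 0, 1.3658)–(1.0339, -1.0339, 1.3658)  len=1.1191

Chained into 1 loop(s):
  loop 1: 8 segments, perimeter = 8.9528
Total perimeter = 8.953


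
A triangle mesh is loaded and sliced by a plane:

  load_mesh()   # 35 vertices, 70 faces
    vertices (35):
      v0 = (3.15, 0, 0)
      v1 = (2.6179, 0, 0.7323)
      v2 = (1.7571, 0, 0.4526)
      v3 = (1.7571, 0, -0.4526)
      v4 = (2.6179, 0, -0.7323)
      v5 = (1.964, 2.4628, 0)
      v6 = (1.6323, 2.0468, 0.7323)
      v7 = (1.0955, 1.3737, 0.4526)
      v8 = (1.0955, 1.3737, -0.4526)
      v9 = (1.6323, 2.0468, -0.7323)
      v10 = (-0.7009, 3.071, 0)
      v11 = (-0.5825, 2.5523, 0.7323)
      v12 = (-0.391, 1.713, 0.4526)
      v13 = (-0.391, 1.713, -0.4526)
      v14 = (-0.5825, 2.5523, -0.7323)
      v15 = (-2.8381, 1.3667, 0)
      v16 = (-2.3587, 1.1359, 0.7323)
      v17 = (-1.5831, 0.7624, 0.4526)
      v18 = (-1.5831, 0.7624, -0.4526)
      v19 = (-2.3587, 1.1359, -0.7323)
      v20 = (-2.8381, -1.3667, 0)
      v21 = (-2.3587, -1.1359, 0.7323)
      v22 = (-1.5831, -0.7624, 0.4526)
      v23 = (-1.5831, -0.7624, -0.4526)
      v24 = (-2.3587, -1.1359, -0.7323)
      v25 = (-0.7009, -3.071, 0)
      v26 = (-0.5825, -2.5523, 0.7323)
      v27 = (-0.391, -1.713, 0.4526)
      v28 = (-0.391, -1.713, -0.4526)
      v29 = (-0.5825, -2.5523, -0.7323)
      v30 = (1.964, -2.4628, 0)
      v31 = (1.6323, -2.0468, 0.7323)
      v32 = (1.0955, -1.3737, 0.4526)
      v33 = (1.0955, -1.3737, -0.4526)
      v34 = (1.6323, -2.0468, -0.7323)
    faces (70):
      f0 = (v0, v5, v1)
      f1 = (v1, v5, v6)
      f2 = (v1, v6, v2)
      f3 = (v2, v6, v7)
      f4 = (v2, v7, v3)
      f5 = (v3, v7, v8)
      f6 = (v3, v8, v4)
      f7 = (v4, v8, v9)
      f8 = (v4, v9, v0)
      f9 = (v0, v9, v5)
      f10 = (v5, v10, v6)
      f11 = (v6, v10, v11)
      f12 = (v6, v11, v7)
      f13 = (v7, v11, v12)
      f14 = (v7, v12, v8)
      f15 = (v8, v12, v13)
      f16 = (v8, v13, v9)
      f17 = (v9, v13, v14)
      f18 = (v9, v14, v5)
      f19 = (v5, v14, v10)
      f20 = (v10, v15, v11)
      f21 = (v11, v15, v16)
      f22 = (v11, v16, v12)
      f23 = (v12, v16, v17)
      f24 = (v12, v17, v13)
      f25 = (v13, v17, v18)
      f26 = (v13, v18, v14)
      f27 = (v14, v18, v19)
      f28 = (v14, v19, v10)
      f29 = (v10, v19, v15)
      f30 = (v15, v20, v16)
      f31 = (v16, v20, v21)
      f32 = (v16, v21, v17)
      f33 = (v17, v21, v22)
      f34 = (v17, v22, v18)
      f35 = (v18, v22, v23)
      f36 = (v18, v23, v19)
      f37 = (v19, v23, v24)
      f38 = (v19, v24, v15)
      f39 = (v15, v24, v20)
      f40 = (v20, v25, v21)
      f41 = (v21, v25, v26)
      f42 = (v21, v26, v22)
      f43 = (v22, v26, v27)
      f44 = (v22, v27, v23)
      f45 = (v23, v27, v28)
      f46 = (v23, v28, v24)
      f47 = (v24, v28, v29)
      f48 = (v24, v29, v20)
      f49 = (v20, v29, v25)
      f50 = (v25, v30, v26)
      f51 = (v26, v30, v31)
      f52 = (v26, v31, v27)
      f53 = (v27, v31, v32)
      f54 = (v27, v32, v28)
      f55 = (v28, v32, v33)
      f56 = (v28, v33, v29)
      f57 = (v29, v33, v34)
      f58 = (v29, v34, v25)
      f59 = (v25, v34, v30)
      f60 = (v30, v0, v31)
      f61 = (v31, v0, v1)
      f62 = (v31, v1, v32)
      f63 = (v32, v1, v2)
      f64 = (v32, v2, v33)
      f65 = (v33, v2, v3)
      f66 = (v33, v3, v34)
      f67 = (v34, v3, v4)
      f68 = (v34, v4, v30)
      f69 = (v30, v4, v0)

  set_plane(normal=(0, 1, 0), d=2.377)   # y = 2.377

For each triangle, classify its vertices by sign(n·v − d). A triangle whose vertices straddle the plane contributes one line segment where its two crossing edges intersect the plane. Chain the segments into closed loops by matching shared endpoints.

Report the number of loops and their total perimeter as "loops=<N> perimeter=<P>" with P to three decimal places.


loops=1 perimeter=8.103

Straddling triangles (16 of 70):
  (v0,v5,v1) [-+-] → (2.00532, 2.377, 0)–(1.98678, 2.377, 0.0255122)  len=0.0315
  (v1,v5,v6) [-+-] → (1.98678, 2.377, 0.0255122)–(1.89559, 2.377, 0.151037)  len=0.1552
  (v0,v9,v5) [--+] → (1.89559, 2.377, -0.151037)–(2.00532, 2.377, 0)  len=0.1867
  (v5,v10,v6) [++-] → (0.880081, 2.377, 0.496208)–(1.89559, 2.377, 0.151037)  len=1.0726
  (v6,v10,v11) [-++] → (0.880081, 2.377, 0.496208)–(0.18556, 2.377, 0.7323)  len=0.7336
  (v6,v11,v7) [-+-] → (0.18556, 2.377, 0.7323)–(-0.332921, 2.377, 0.690699)  len=0.5201
  (v7,v11,v12) [-+-] → (-0.332921, 2.377, 0.690699)–(-0.542502, 2.377, 0.673881)  len=0.2103
  (v9,v13,v14) [--+] → (-0.542502, 2.377, -0.673881)–(0.18556, 2.377, -0.7323)  len=0.7304
  (v9,v14,v5) [-++] → (0.18556, 2.377, -0.7323)–(1.89559, 2.377, -0.151037)  len=1.8061
  (v10,v15,v11) [+-+] → (-1.57118, 2.377, 0)–(-0.916008, 2.377, 0.624024)  len=0.9048
  (v11,v15,v16) [+--] → (-0.916008, 2.377, 0.624024)–(-0.80233, 2.377, 0.7323)  len=0.1570
  (v11,v16,v12) [+--] → (-0.80233, 2.377, 0.7323)–(-0.542502, 2.377, 0.673881)  len=0.2663
  (v13,v18,v14) [--+] → (-0.680497, 2.377, -0.704907)–(-0.542502, 2.377, -0.673881)  len=0.1414
  (v14,v18,v19) [+--] → (-0.680497, 2.377, -0.704907)–(-0.80233, 2.377, -0.7323)  len=0.1249
  (v14,v19,v10) [+-+] → (-0.80233, 2.377, -0.7323)–(-1.29545, 2.377, -0.26263)  len=0.6810
  (v10,v19,v15) [+--] → (-1.29545, 2.377, -0.26263)–(-1.57118, 2.377, 0)  len=0.3808

Chained into 1 loop(s):
  loop 1: 16 segments, perimeter = 8.1026
Total perimeter = 8.103


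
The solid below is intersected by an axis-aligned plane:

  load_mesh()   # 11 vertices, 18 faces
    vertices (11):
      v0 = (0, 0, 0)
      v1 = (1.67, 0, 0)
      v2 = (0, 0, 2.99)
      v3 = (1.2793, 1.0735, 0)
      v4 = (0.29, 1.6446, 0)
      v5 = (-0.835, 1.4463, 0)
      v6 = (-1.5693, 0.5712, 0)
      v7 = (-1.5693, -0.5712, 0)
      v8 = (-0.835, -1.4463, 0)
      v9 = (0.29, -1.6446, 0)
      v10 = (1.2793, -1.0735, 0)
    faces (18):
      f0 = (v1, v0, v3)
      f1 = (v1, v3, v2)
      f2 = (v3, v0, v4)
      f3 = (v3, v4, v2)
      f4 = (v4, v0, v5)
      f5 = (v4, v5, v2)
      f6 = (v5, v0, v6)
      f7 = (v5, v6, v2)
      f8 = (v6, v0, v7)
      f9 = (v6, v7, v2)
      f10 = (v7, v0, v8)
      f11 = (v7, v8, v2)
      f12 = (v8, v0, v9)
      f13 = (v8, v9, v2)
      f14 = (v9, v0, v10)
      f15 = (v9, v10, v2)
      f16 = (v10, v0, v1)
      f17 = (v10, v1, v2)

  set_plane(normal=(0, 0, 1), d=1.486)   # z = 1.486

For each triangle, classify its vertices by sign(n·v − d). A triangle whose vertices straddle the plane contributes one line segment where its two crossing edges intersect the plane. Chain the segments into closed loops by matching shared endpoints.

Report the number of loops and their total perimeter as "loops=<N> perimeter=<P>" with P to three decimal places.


loops=1 perimeter=5.172

Straddling triangles (9 of 18):
  (v1,v3,v2) [--+] → (0.643501, 0.539981, 1.486)–(0.840027, 0, 1.486)  len=0.5746
  (v3,v4,v2) [--+] → (0.145873, 0.82725, 1.486)–(0.643501, 0.539981, 1.486)  len=0.5746
  (v4,v5,v2) [--+] → (-0.420013, 0.727503, 1.486)–(0.145873, 0.82725, 1.486)  len=0.5746
  (v5,v6,v2) [--+] → (-0.789374, 0.287319, 1.486)–(-0.420013, 0.727503, 1.486)  len=0.5746
  (v6,v7,v2) [--+] → (-0.789374, -0.287319, 1.486)–(-0.789374, 0.287319, 1.486)  len=0.5746
  (v7,v8,v2) [--+] → (-0.420013, -0.727503, 1.486)–(-0.789374, -0.287319, 1.486)  len=0.5746
  (v8,v9,v2) [--+] → (0.145873, -0.82725, 1.486)–(-0.420013, -0.727503, 1.486)  len=0.5746
  (v9,v10,v2) [--+] → (0.643501, -0.539981, 1.486)–(0.145873, -0.82725, 1.486)  len=0.5746
  (v10,v1,v2) [--+] → (0.840027, 0, 1.486)–(0.643501, -0.539981, 1.486)  len=0.5746

Chained into 1 loop(s):
  loop 1: 9 segments, perimeter = 5.1716
Total perimeter = 5.172


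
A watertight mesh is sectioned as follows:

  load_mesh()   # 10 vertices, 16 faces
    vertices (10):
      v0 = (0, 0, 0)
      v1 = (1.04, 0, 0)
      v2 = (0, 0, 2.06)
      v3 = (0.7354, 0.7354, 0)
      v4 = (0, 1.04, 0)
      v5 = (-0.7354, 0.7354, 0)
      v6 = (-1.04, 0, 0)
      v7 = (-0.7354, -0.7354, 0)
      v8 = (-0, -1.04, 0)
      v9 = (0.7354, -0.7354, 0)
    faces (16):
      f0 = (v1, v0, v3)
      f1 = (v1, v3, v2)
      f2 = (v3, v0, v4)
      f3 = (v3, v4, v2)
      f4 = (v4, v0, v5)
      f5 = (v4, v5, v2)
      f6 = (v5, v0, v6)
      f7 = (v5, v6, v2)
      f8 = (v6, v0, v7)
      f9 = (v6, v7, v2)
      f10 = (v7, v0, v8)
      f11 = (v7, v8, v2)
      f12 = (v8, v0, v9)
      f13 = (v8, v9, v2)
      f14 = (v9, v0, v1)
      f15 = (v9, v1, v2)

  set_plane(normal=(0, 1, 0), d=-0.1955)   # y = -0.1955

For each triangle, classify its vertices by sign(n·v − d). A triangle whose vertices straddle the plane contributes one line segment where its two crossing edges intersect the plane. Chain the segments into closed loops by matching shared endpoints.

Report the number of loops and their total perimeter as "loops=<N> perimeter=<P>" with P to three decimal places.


loops=1 perimeter=5.812

Straddling triangles (8 of 16):
  (v6,v0,v7) [++-] → (-0.1955, -0.1955, 0)–(-0.959025, -0.1955, 0)  len=0.7635
  (v6,v7,v2) [+-+] → (-0.959025, -0.1955, 0)–(-0.1955, -0.1955, 1.51237)  len=1.6942
  (v7,v0,v8) [-+-] → (-0.1955, -0.1955, 0)–(0, -0.1955, 0)  len=0.1955
  (v7,v8,v2) [--+] → (0, -0.1955, 1.67276)–(-0.1955, -0.1955, 1.51237)  len=0.2529
  (v8,v0,v9) [-+-] → (0, -0.1955, 0)–(0.1955, -0.1955, 0)  len=0.1955
  (v8,v9,v2) [--+] → (0.1955, -0.1955, 1.51237)–(0, -0.1955, 1.67276)  len=0.2529
  (v9,v0,v1) [-++] → (0.1955, -0.1955, 0)–(0.959025, -0.1955, 0)  len=0.7635
  (v9,v1,v2) [-++] → (0.959025, -0.1955, 0)–(0.1955, -0.1955, 1.51237)  len=1.6942

Chained into 1 loop(s):
  loop 1: 8 segments, perimeter = 5.8121
Total perimeter = 5.812


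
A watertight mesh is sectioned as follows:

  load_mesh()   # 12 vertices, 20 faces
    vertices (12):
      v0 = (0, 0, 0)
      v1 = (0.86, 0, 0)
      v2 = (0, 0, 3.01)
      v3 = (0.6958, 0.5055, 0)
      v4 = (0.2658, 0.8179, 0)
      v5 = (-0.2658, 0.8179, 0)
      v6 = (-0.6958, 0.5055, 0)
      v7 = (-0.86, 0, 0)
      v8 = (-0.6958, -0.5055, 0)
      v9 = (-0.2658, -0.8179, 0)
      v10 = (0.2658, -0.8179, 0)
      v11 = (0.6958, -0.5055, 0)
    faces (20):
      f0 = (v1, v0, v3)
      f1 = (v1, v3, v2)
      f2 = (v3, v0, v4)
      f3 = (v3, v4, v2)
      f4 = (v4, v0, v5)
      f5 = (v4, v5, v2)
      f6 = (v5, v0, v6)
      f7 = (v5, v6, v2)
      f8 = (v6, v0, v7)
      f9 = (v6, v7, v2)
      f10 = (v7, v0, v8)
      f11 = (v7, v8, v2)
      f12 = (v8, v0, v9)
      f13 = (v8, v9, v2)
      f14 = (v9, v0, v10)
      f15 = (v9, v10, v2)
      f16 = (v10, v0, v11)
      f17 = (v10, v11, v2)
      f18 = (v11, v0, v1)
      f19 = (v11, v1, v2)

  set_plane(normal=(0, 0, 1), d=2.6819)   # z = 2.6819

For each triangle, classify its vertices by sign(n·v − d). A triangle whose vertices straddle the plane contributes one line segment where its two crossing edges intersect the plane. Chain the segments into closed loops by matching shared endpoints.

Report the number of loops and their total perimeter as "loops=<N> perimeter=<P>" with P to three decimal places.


Straddling triangles (10 of 20):
  (v1,v3,v2) [--+] → (0.0758445, 0.0551012, 2.6819)–(0.0937429, 0, 2.6819)  len=0.0579
  (v3,v4,v2) [--+] → (0.0289731, 0.0891538, 2.6819)–(0.0758445, 0.0551012, 2.6819)  len=0.0579
  (v4,v5,v2) [--+] → (-0.0289731, 0.0891538, 2.6819)–(0.0289731, 0.0891538, 2.6819)  len=0.0579
  (v5,v6,v2) [--+] → (-0.0758445, 0.0551012, 2.6819)–(-0.0289731, 0.0891538, 2.6819)  len=0.0579
  (v6,v7,v2) [--+] → (-0.0937429, 0, 2.6819)–(-0.0758445, 0.0551012, 2.6819)  len=0.0579
  (v7,v8,v2) [--+] → (-0.0758445, -0.0551012, 2.6819)–(-0.0937429, 0, 2.6819)  len=0.0579
  (v8,v9,v2) [--+] → (-0.0289731, -0.0891538, 2.6819)–(-0.0758445, -0.0551012, 2.6819)  len=0.0579
  (v9,v10,v2) [--+] → (0.0289731, -0.0891538, 2.6819)–(-0.0289731, -0.0891538, 2.6819)  len=0.0579
  (v10,v11,v2) [--+] → (0.0758445, -0.0551012, 2.6819)–(0.0289731, -0.0891538, 2.6819)  len=0.0579
  (v11,v1,v2) [--+] → (0.0937429, 0, 2.6819)–(0.0758445, -0.0551012, 2.6819)  len=0.0579

Chained into 1 loop(s):
  loop 1: 10 segments, perimeter = 0.5794
Total perimeter = 0.579

loops=1 perimeter=0.579


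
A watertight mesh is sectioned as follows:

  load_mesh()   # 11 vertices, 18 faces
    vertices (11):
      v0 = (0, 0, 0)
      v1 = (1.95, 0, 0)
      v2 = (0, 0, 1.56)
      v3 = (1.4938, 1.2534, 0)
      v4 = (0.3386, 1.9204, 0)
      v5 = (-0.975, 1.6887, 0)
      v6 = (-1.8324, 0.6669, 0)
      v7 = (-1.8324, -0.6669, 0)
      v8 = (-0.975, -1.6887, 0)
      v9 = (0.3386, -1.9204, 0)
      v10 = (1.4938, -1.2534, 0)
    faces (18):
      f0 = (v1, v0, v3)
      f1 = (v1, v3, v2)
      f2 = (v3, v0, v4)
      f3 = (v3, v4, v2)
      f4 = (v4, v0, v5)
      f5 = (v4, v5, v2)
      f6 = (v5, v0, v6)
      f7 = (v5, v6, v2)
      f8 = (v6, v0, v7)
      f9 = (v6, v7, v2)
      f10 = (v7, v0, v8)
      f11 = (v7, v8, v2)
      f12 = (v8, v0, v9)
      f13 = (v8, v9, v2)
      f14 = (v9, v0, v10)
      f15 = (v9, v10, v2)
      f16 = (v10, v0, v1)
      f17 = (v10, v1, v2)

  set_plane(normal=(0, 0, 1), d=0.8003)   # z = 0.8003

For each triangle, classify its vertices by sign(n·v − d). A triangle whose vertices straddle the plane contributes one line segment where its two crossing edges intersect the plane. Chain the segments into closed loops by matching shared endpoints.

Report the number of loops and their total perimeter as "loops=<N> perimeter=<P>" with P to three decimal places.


Straddling triangles (9 of 18):
  (v1,v3,v2) [--+] → (0.727461, 0.61039, 0.8003)–(0.949625, 0, 0.8003)  len=0.6496
  (v3,v4,v2) [--+] → (0.164894, 0.93521, 0.8003)–(0.727461, 0.61039, 0.8003)  len=0.6496
  (v4,v5,v2) [--+] → (-0.474812, 0.822375, 0.8003)–(0.164894, 0.93521, 0.8003)  len=0.6496
  (v5,v6,v2) [--+] → (-0.892355, 0.324772, 0.8003)–(-0.474813, 0.822375, 0.8003)  len=0.6496
  (v6,v7,v2) [--+] → (-0.892355, -0.324772, 0.8003)–(-0.892355, 0.324772, 0.8003)  len=0.6495
  (v7,v8,v2) [--+] → (-0.474812, -0.822375, 0.8003)–(-0.892355, -0.324772, 0.8003)  len=0.6496
  (v8,v9,v2) [--+] → (0.164894, -0.93521, 0.8003)–(-0.474813, -0.822375, 0.8003)  len=0.6496
  (v9,v10,v2) [--+] → (0.727461, -0.61039, 0.8003)–(0.164894, -0.93521, 0.8003)  len=0.6496
  (v10,v1,v2) [--+] → (0.949625, 0, 0.8003)–(0.727461, -0.61039, 0.8003)  len=0.6496

Chained into 1 loop(s):
  loop 1: 9 segments, perimeter = 5.8462
Total perimeter = 5.846

loops=1 perimeter=5.846


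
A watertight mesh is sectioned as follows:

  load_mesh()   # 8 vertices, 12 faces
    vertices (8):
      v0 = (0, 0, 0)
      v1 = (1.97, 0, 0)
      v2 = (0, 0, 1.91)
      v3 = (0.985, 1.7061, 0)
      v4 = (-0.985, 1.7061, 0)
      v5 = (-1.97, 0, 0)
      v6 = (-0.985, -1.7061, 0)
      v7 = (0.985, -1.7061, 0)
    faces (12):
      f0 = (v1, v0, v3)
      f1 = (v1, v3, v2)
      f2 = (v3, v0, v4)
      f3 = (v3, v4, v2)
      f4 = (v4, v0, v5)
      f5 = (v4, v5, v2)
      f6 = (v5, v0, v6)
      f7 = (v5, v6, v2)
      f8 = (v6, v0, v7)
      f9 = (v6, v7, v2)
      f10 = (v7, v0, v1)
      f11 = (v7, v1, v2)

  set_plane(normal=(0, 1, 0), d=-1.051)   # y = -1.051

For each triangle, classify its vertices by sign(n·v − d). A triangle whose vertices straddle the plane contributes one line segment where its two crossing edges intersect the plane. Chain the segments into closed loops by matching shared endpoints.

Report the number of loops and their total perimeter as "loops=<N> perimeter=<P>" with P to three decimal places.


loops=1 perimeter=6.047

Straddling triangles (6 of 12):
  (v5,v0,v6) [++-] → (-0.606784, -1.051, 0)–(-1.36322, -1.051, 0)  len=0.7564
  (v5,v6,v2) [+-+] → (-1.36322, -1.051, 0)–(-0.606784, -1.051, 0.733393)  len=1.0536
  (v6,v0,v7) [-+-] → (-0.606784, -1.051, 0)–(0.606784, -1.051, 0)  len=1.2136
  (v6,v7,v2) [--+] → (0.606784, -1.051, 0.733393)–(-0.606784, -1.051, 0.733393)  len=1.2136
  (v7,v0,v1) [-++] → (0.606784, -1.051, 0)–(1.36322, -1.051, 0)  len=0.7564
  (v7,v1,v2) [-++] → (1.36322, -1.051, 0)–(0.606784, -1.051, 0.733393)  len=1.0536

Chained into 1 loop(s):
  loop 1: 6 segments, perimeter = 6.0472
Total perimeter = 6.047


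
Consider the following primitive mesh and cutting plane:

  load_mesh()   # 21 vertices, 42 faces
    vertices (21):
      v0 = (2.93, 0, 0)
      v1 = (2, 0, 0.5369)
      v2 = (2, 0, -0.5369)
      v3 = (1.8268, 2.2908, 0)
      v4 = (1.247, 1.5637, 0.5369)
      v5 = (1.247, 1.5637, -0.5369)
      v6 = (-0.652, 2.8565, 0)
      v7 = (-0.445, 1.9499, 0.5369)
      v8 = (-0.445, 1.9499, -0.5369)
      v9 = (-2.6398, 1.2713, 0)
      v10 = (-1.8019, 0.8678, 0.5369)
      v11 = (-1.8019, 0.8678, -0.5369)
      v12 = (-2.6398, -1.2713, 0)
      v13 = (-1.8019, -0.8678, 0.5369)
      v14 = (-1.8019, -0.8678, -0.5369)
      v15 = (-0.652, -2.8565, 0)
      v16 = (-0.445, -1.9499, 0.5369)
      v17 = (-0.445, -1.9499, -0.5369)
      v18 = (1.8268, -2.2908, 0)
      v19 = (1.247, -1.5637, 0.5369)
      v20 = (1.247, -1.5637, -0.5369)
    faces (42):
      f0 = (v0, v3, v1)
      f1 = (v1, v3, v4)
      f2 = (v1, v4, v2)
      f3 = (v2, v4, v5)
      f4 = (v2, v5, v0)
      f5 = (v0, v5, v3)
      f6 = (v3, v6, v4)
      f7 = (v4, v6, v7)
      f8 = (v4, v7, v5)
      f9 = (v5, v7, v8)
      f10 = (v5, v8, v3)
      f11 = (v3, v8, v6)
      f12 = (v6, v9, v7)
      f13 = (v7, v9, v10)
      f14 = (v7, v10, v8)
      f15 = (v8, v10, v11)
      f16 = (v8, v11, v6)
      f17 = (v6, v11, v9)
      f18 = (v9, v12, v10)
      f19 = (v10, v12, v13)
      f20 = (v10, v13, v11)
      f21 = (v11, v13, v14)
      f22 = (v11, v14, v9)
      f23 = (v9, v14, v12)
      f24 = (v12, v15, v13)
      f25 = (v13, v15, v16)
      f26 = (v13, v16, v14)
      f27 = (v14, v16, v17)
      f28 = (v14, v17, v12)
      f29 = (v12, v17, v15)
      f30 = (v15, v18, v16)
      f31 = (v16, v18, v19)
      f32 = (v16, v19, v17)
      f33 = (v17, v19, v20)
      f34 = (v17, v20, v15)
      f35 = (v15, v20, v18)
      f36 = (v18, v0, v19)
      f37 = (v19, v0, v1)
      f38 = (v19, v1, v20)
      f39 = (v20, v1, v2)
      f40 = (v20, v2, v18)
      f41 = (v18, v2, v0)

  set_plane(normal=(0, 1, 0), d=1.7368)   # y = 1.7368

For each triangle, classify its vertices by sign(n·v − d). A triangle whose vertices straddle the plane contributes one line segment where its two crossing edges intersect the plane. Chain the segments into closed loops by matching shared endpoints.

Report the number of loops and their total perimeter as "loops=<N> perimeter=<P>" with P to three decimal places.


loops=2 perimeter=8.489

Straddling triangles (14 of 42):
  (v0,v3,v1) [-+-] → (2.09359, 1.7368, 0)–(1.86869, 1.7368, 0.129842)  len=0.2597
  (v1,v3,v4) [-+-] → (1.86869, 1.7368, 0.129842)–(1.38503, 1.7368, 0.409081)  len=0.5585
  (v0,v5,v3) [--+] → (1.38503, 1.7368, -0.409081)–(2.09359, 1.7368, 0)  len=0.8182
  (v3,v6,v4) [++-] → (0.992733, 1.7368, 0.465012)–(1.38503, 1.7368, 0.409081)  len=0.3963
  (v4,v6,v7) [-++] → (0.992733, 1.7368, 0.465012)–(0.488623, 1.7368, 0.5369)  len=0.5092
  (v4,v7,v5) [-+-] → (0.488623, 1.7368, 0.5369)–(0.488623, 1.7368, -0.0556085)  len=0.5925
  (v5,v7,v8) [-++] → (0.488623, 1.7368, -0.0556085)–(0.488623, 1.7368, -0.5369)  len=0.4813
  (v5,v8,v3) [-++] → (0.488623, 1.7368, -0.5369)–(1.38503, 1.7368, -0.409081)  len=0.9055
  (v6,v9,v7) [+-+] → (-2.05607, 1.7368, 0)–(-1.13423, 1.7368, 0.368298)  len=0.9927
  (v7,v9,v10) [+--] → (-1.13423, 1.7368, 0.368298)–(-0.712217, 1.7368, 0.5369)  len=0.4544
  (v7,v10,v8) [+-+] → (-0.712217, 1.7368, 0.5369)–(-0.712217, 1.7368, -0.325435)  len=0.8623
  (v8,v10,v11) [+--] → (-0.712217, 1.7368, -0.325435)–(-0.712217, 1.7368, -0.5369)  len=0.2115
  (v8,v11,v6) [+-+] → (-0.712217, 1.7368, -0.5369)–(-1.29943, 1.7368, -0.302291)  len=0.6323
  (v6,v11,v9) [+--] → (-1.29943, 1.7368, -0.302291)–(-2.05607, 1.7368, 0)  len=0.8148

Chained into 2 loop(s):
  loop 1: 8 segments, perimeter = 4.5211
  loop 2: 6 segments, perimeter = 3.9681
Total perimeter = 8.489


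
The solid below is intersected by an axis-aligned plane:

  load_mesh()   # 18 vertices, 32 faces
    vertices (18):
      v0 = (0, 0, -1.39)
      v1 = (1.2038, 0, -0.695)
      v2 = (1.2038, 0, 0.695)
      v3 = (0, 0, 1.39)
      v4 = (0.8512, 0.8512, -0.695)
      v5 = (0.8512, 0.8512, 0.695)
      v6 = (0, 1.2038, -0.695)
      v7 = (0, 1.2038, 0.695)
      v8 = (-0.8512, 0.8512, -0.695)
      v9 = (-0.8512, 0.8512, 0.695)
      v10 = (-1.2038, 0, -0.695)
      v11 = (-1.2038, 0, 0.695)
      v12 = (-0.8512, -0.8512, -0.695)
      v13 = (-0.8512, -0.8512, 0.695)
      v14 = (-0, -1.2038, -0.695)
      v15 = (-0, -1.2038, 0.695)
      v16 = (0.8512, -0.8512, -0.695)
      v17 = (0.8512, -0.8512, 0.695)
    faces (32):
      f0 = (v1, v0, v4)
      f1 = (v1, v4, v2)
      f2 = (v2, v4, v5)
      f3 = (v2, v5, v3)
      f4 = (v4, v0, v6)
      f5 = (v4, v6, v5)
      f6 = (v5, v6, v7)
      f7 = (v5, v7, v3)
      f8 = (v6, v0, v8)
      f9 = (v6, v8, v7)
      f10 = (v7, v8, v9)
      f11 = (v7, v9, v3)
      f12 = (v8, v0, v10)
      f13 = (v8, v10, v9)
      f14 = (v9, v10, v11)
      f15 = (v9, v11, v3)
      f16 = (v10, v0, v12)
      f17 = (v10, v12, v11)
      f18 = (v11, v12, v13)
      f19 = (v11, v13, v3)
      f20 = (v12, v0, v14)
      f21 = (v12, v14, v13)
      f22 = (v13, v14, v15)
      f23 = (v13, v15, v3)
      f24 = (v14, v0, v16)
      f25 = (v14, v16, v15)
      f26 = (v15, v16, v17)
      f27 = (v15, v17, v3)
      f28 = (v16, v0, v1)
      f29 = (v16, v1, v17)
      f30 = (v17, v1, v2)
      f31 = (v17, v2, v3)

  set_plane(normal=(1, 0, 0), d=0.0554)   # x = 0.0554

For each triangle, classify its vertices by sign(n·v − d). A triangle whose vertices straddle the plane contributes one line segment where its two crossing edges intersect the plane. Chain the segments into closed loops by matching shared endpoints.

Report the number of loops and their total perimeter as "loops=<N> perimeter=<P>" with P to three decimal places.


loops=1 perimeter=8.206

Straddling triangles (12 of 32):
  (v1,v0,v4) [+-+] → (0.0554, 0, -1.35802)–(0.0554, 0.0554, -1.34477)  len=0.0570
  (v2,v5,v3) [++-] → (0.0554, 0.0554, 1.34477)–(0.0554, 0, 1.35802)  len=0.0570
  (v4,v0,v6) [+--] → (0.0554, 0.0554, -1.34477)–(0.0554, 1.18085, -0.695)  len=1.2996
  (v4,v6,v5) [+-+] → (0.0554, 1.18085, -0.695)–(0.0554, 1.18085, -0.604532)  len=0.0905
  (v5,v6,v7) [+--] → (0.0554, 1.18085, -0.604532)–(0.0554, 1.18085, 0.695)  len=1.2995
  (v5,v7,v3) [+--] → (0.0554, 1.18085, 0.695)–(0.0554, 0.0554, 1.34477)  len=1.2996
  (v14,v0,v16) [--+] → (0.0554, -0.0554, -1.34477)–(0.0554, -1.18085, -0.695)  len=1.2996
  (v14,v16,v15) [-+-] → (0.0554, -1.18085, -0.695)–(0.0554, -1.18085, 0.604532)  len=1.2995
  (v15,v16,v17) [-++] → (0.0554, -1.18085, 0.604532)–(0.0554, -1.18085, 0.695)  len=0.0905
  (v15,v17,v3) [-+-] → (0.0554, -1.18085, 0.695)–(0.0554, -0.0554, 1.34477)  len=1.2996
  (v16,v0,v1) [+-+] → (0.0554, -0.0554, -1.34477)–(0.0554, 0, -1.35802)  len=0.0570
  (v17,v2,v3) [++-] → (0.0554, 0, 1.35802)–(0.0554, -0.0554, 1.34477)  len=0.0570

Chained into 1 loop(s):
  loop 1: 12 segments, perimeter = 8.2061
Total perimeter = 8.206


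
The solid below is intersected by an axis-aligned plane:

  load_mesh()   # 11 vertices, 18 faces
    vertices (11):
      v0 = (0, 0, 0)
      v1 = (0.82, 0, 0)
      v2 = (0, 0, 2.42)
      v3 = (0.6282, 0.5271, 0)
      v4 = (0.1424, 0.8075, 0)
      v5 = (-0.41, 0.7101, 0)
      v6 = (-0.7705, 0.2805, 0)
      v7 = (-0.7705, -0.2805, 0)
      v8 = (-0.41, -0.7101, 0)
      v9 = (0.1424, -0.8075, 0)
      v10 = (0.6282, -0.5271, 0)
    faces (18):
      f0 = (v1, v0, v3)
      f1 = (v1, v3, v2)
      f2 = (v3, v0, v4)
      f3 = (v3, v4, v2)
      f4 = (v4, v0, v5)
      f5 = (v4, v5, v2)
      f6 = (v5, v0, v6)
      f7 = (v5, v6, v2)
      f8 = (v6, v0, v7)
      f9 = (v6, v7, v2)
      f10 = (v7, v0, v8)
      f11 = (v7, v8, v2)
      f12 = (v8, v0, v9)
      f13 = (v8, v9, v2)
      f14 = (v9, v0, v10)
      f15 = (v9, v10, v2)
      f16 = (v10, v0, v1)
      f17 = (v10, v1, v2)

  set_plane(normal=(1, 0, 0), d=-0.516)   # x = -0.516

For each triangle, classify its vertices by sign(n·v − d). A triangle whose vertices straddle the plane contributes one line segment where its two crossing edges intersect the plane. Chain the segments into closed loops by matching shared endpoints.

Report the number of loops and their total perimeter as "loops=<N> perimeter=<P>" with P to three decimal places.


Straddling triangles (6 of 18):
  (v5,v0,v6) [++-] → (-0.516, 0.187849, 0)–(-0.516, 0.583782, 0)  len=0.3959
  (v5,v6,v2) [+-+] → (-0.516, 0.583782, 0)–(-0.516, 0.187849, 0.799338)  len=0.8920
  (v6,v0,v7) [-+-] → (-0.516, 0.187849, 0)–(-0.516, -0.187849, 0)  len=0.3757
  (v6,v7,v2) [--+] → (-0.516, -0.187849, 0.799338)–(-0.516, 0.187849, 0.799338)  len=0.3757
  (v7,v0,v8) [-++] → (-0.516, -0.187849, 0)–(-0.516, -0.583782, 0)  len=0.3959
  (v7,v8,v2) [-++] → (-0.516, -0.583782, 0)–(-0.516, -0.187849, 0.799338)  len=0.8920

Chained into 1 loop(s):
  loop 1: 6 segments, perimeter = 3.3273
Total perimeter = 3.327

loops=1 perimeter=3.327


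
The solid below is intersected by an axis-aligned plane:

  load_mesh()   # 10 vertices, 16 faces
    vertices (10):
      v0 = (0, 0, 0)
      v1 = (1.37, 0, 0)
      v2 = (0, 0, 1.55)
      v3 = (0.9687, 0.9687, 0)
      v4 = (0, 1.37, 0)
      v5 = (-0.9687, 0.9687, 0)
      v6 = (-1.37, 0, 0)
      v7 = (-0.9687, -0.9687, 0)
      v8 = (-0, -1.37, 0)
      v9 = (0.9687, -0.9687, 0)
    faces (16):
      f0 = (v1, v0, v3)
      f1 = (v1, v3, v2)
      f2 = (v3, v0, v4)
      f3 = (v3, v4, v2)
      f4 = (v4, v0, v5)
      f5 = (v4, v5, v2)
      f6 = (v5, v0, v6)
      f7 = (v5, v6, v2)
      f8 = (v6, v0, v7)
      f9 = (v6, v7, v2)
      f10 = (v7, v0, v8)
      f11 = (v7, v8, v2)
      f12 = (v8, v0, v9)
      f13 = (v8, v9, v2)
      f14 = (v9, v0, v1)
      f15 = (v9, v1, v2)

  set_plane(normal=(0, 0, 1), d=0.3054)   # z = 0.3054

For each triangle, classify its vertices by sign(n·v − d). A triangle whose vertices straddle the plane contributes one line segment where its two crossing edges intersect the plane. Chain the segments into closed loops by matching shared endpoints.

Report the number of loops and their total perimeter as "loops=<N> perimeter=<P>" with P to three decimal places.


Straddling triangles (8 of 16):
  (v1,v3,v2) [--+] → (0.777835, 0.777835, 0.3054)–(1.10007, 0, 0.3054)  len=0.8419
  (v3,v4,v2) [--+] → (0, 1.10007, 0.3054)–(0.777835, 0.777835, 0.3054)  len=0.8419
  (v4,v5,v2) [--+] → (-0.777835, 0.777835, 0.3054)–(0, 1.10007, 0.3054)  len=0.8419
  (v5,v6,v2) [--+] → (-1.10007, 0, 0.3054)–(-0.777835, 0.777835, 0.3054)  len=0.8419
  (v6,v7,v2) [--+] → (-0.777835, -0.777835, 0.3054)–(-1.10007, 0, 0.3054)  len=0.8419
  (v7,v8,v2) [--+] → (0, -1.10007, 0.3054)–(-0.777835, -0.777835, 0.3054)  len=0.8419
  (v8,v9,v2) [--+] → (0.777835, -0.777835, 0.3054)–(0, -1.10007, 0.3054)  len=0.8419
  (v9,v1,v2) [--+] → (1.10007, 0, 0.3054)–(0.777835, -0.777835, 0.3054)  len=0.8419

Chained into 1 loop(s):
  loop 1: 8 segments, perimeter = 6.7355
Total perimeter = 6.736

loops=1 perimeter=6.736


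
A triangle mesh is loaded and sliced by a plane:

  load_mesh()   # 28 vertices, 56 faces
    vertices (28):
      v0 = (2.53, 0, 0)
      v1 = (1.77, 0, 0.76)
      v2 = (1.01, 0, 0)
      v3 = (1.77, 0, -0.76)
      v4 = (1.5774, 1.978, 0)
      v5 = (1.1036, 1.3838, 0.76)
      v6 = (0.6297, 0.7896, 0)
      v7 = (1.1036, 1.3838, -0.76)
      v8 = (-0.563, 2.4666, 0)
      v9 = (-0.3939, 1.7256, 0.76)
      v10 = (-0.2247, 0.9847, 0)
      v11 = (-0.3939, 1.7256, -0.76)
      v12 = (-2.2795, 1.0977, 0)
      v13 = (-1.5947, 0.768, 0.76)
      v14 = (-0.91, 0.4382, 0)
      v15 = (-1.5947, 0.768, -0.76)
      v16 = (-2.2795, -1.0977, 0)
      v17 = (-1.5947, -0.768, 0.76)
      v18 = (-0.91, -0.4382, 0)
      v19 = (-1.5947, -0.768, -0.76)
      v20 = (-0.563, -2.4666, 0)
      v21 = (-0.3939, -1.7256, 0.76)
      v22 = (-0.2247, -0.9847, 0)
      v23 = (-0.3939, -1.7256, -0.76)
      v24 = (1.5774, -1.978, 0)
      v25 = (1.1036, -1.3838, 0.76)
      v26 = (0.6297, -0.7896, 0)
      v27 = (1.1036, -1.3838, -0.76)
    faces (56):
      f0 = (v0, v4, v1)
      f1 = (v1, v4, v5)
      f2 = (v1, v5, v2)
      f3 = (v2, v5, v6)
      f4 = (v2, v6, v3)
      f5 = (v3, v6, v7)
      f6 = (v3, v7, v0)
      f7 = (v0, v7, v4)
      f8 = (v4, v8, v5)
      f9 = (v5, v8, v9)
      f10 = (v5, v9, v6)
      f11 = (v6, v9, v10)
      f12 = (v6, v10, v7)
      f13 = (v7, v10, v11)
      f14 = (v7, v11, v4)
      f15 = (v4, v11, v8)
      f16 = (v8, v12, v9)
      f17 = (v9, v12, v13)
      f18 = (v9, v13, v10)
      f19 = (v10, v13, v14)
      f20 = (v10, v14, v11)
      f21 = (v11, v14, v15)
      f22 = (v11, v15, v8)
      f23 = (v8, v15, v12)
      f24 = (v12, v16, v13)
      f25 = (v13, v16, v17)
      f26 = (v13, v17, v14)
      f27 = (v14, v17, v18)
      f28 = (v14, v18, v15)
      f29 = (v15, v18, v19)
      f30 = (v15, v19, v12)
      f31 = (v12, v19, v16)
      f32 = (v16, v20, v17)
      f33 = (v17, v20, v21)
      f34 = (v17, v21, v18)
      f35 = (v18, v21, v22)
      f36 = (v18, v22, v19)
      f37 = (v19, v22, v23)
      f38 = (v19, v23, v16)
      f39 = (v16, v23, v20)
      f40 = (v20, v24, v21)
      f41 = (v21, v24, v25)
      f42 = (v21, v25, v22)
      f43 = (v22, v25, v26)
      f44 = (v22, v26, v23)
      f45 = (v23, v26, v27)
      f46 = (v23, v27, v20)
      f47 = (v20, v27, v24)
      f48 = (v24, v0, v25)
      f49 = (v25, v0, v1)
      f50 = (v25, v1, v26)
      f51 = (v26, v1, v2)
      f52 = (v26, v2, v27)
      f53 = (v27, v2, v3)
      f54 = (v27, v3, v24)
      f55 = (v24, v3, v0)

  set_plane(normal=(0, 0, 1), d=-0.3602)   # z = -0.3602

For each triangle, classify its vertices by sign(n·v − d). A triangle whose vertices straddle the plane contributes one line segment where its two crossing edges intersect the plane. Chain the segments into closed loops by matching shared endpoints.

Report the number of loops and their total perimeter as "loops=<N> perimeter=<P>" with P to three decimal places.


Straddling triangles (28 of 56):
  (v2,v6,v3) [++-] → (1.17014, 0.415371, -0.3602)–(1.3702, 0, -0.3602)  len=0.4610
  (v3,v6,v7) [-+-] → (1.17014, 0.415371, -0.3602)–(0.854304, 1.07122, -0.3602)  len=0.7279
  (v3,v7,v0) [--+] → (1.85396, 0.655848, -0.3602)–(2.1698, 0, -0.3602)  len=0.7279
  (v0,v7,v4) [+-+] → (1.85396, 0.655848, -0.3602)–(1.35284, 1.69638, -0.3602)  len=1.1549
  (v6,v10,v7) [++-] → (0.404844, 1.17385, -0.3602)–(0.854304, 1.07122, -0.3602)  len=0.4610
  (v7,v10,v11) [-+-] → (0.404844, 1.17385, -0.3602)–(-0.304892, 1.33585, -0.3602)  len=0.7280
  (v7,v11,v4) [--+] → (0.643108, 1.85838, -0.3602)–(1.35284, 1.69638, -0.3602)  len=0.7280
  (v4,v11,v8) [+-+] → (0.643108, 1.85838, -0.3602)–(-0.482855, 2.1154, -0.3602)  len=1.1549
  (v10,v14,v11) [++-] → (-0.665396, 1.04836, -0.3602)–(-0.304892, 1.33585, -0.3602)  len=0.4611
  (v11,v14,v15) [-+-] → (-0.665396, 1.04836, -0.3602)–(-1.23451, 0.594508, -0.3602)  len=0.7279
  (v11,v15,v8) [--+] → (-1.05197, 1.66155, -0.3602)–(-0.482855, 2.1154, -0.3602)  len=0.7279
  (v8,v15,v12) [+-+] → (-1.05197, 1.66155, -0.3602)–(-1.95494, 0.94144, -0.3602)  len=1.1550
  (v14,v18,v15) [++-] → (-1.23451, 0.133475, -0.3602)–(-1.23451, 0.594508, -0.3602)  len=0.4610
  (v15,v18,v19) [-+-] → (-1.23451, 0.133475, -0.3602)–(-1.23451, -0.594508, -0.3602)  len=0.7280
  (v15,v19,v12) [--+] → (-1.95494, 0.213456, -0.3602)–(-1.95494, 0.94144, -0.3602)  len=0.7280
  (v12,v19,v16) [+-+] → (-1.95494, 0.213456, -0.3602)–(-1.95494, -0.94144, -0.3602)  len=1.1549
  (v18,v22,v19) [++-] → (-0.874008, -0.881996, -0.3602)–(-1.23451, -0.594508, -0.3602)  len=0.4611
  (v19,v22,v23) [-+-] → (-0.874008, -0.881996, -0.3602)–(-0.304892, -1.33585, -0.3602)  len=0.7279
  (v19,v23,v16) [--+] → (-1.38582, -1.39529, -0.3602)–(-1.95494, -0.94144, -0.3602)  len=0.7279
  (v16,v23,v20) [+-+] → (-1.38582, -1.39529, -0.3602)–(-0.482855, -2.1154, -0.3602)  len=1.1550
  (v22,v26,v23) [++-] → (0.144567, -1.23321, -0.3602)–(-0.304892, -1.33585, -0.3602)  len=0.4610
  (v23,v26,v27) [-+-] → (0.144567, -1.23321, -0.3602)–(0.854304, -1.07122, -0.3602)  len=0.7280
  (v23,v27,v20) [--+] → (0.226881, -1.95341, -0.3602)–(-0.482855, -2.1154, -0.3602)  len=0.7280
  (v20,v27,v24) [+-+] → (0.226881, -1.95341, -0.3602)–(1.35284, -1.69638, -0.3602)  len=1.1549
  (v26,v2,v27) [++-] → (1.05436, -0.655848, -0.3602)–(0.854304, -1.07122, -0.3602)  len=0.4610
  (v27,v2,v3) [-+-] → (1.05436, -0.655848, -0.3602)–(1.3702, 0, -0.3602)  len=0.7279
  (v27,v3,v24) [--+] → (1.66868, -1.04053, -0.3602)–(1.35284, -1.69638, -0.3602)  len=0.7279
  (v24,v3,v0) [+-+] → (1.66868, -1.04053, -0.3602)–(2.1698, 0, -0.3602)  len=1.1549

Chained into 2 loop(s):
  loop 1: 14 segments, perimeter = 8.3230
  loop 2: 14 segments, perimeter = 13.1802
Total perimeter = 21.503

loops=2 perimeter=21.503
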